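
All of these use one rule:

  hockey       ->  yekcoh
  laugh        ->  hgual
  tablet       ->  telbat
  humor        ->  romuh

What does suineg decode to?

It's just the letters in reverse order.
Decoding suineg: then reverse → genius.

genius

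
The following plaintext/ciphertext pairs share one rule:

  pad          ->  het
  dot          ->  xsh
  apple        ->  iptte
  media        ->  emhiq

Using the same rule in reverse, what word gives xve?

The output letters match the input read backwards, each shifted +4: pad reversed is dap. The word is reversed, then every letter is shifted forward by 4.
Reversing it on xve: shift back: x−4=t, v−4=r, e−4=a → tra; then reverse → art.

art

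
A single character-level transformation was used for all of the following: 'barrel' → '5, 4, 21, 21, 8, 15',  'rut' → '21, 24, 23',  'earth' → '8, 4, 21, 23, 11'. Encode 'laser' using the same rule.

15, 4, 22, 8, 21

Each letter is replaced by its alphabet position (a=1..z=26) + 3.
On laser: l=12→15, a=1→4, s=19→22, e=5→8, r=18→21.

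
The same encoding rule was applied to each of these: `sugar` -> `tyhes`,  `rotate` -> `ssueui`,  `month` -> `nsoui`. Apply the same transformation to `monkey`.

Vowels shift forward by 4 and consonants shift forward by 1.
Applying it to monkey: m(cons)+1=n, o(vowel)+4=s, n(cons)+1=o, k(cons)+1=l, e(vowel)+4=i, y(cons)+1=z.

nsoliz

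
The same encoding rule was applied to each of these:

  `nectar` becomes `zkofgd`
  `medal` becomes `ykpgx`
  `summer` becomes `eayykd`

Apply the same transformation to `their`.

The shift depends on letter class: consonant n→z is +12, but vowel e→k is +6. Vowels shift forward by 6 and consonants shift forward by 12.
Applying it to their: t(cons)+12=f, h(cons)+12=t, e(vowel)+6=k, i(vowel)+6=o, r(cons)+12=d.

ftkod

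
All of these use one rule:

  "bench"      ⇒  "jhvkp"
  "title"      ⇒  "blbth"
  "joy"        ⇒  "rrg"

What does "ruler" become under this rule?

zxthz

The shift depends on letter class: consonant b→j is +8, but vowel e→h is +3. The rule splits by letter class: vowels +3, consonants +8.
Applying it to ruler: r(cons)+8=z, u(vowel)+3=x, l(cons)+8=t, e(vowel)+3=h, r(cons)+8=z.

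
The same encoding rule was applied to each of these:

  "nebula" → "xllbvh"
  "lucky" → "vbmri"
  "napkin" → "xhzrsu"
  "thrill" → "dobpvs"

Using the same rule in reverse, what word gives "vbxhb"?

lunar

A repeating key of period 2 is used — shifts +10, +7 over and over.
Decoding vbxhb: v−10=l, b−7=u, x−10=n, h−7=a, b−10=r.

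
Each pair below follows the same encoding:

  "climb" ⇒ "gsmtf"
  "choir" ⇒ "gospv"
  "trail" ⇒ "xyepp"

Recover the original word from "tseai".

Shifts by position in climb: pos 0: c→g (+4), pos 1: l→s (+7), pos 2: i→m (+4), pos 3: m→t (+7) — repeating every 2. A repeating key of period 2 is used — shifts +4, +7 over and over.
Reversing it on tseai: t−4=p, s−7=l, e−4=a, a−7=t, i−4=e.

plate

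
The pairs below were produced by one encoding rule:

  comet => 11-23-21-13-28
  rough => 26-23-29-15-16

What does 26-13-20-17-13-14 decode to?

relief

Each letter is replaced by its alphabet position (a=1..z=26) + 8.
Undoing it on 26-13-20-17-13-14: 26→(26−8)÷1=18=r, 13→(13−8)÷1=5=e, 20→(20−8)÷1=12=l, 17→(17−8)÷1=9=i, 13→(13−8)÷1=5=e, 14→(14−8)÷1=6=f.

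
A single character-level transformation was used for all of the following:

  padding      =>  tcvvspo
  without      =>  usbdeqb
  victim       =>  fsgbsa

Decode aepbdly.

p(15)→t(19) and a(0)→c(2) fit y≡15x+2 (mod 26); the inverse of 15 mod 26 is 7. Each letter's alphabet position (a=0..z=25) is mapped through 15·x+2 mod 26 — an affine cipher.
Undoing it on aepbdly: a(0)→7·(0−2)≡12=m; e(4)→7·(4−2)≡14=o; p(15)→7·(15−2)≡13=n; b(1)→7·(1−2)≡19=t; d(3)→7·(3−2)≡7=h; l(11)→7·(11−2)≡11=l; y(24)→7·(24−2)≡24=y (all mod 26).

monthly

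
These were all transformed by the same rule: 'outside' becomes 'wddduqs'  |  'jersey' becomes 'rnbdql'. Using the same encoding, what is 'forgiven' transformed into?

In outside: o→w is +8, u→d is +9, t→d is +10, s→d is +11 — the shift increases by 1 each position. Letter i (0-indexed) is shifted by i+8, so successive shifts are 8, 9, 10, ….
On forgiven: f+8=n, o+9=x, r+10=b, g+11=r, i+12=u, v+13=i, e+14=s, n+15=c.

nxbruisc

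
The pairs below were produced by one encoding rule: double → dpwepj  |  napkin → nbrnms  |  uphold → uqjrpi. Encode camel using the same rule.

Each letter shifts forward by its position index (0, 1, 2, …) — the shift grows by one for each successive letter.
For camel: c+0=c, a+1=b, m+2=o, e+3=h, l+4=p.

cbohp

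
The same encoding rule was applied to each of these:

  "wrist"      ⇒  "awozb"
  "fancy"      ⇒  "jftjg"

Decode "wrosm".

The shift increases by 1 at each position, starting from +4: 4, 5, 6, ….
Decoding wrosm: w−4=s, r−5=m, o−6=i, s−7=l, m−8=e.

smile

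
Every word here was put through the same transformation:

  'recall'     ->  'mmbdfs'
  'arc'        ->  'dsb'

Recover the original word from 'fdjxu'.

The output letters match the input read backwards, each shifted +1: recall reversed is llacer. Read the word backwards and shift each letter +1.
Reversing it on fdjxu: shift back: f−1=e, d−1=c, j−1=i, x−1=w, u−1=t → eciwt; then reverse → twice.

twice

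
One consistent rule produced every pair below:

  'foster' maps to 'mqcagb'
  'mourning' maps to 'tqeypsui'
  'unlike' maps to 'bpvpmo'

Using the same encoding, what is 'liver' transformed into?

skflt

Shifts by position in foster: pos 0: f→m (+7), pos 1: o→q (+2), pos 2: s→c (+10), pos 3: t→a (+7), pos 4: e→g (+2), pos 5: r→b (+10) — repeating every 3. A repeating key of period 3 is used — shifts +7, +2, +10 over and over.
On liver: l+7=s, i+2=k, v+10=f, e+7=l, r+2=t.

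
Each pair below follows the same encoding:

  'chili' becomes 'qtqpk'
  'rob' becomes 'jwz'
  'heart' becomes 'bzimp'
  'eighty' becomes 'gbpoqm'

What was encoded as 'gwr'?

The output letters match the input read backwards, each shifted +8: chili reversed is ilihc. Two steps: reverse the string, then apply a Caesar shift of +8.
Undoing it on gwr: shift back: g−8=y, w−8=o, r−8=j → yoj; then reverse → joy.

joy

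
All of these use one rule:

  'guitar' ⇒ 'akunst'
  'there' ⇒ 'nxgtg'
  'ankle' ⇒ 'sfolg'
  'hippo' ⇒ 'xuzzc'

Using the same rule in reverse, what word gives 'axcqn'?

g(6)→a(0) and u(20)→k(10) fit y≡23x+18 (mod 26); the inverse of 23 mod 26 is 17. Each letter's alphabet position (a=0..z=25) is mapped through 23·x+18 mod 26 — an affine cipher.
Decoding axcqn: a(0)→17·(0−18)≡6=g; x(23)→17·(23−18)≡7=h; c(2)→17·(2−18)≡14=o; q(16)→17·(16−18)≡18=s; n(13)→17·(13−18)≡19=t (all mod 26).

ghost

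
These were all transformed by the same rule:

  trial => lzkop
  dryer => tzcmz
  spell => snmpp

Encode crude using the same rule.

Each letter's alphabet position (a=0..z=25) is mapped through 19·x+14 mod 26 — an affine cipher.
On crude: c(2)→19·2+14≡0=a; r(17)→19·17+14≡25=z; u(20)→19·20+14≡4=e; d(3)→19·3+14≡19=t; e(4)→19·4+14≡12=m (all mod 26).

azetm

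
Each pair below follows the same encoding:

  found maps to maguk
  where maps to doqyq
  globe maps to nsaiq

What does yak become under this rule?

fmr

The shift depends on letter class: consonant f→m is +7, but vowel o→a is +12. Two shifts are in play — +12 for a/e/i/o/u, +7 for every other letter.
For yak: y(cons)+7=f, a(vowel)+12=m, k(cons)+7=r.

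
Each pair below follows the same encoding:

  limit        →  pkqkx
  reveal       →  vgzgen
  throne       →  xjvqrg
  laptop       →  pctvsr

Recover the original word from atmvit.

Shifts by position in limit: pos 0: l→p (+4), pos 1: i→k (+2), pos 2: m→q (+4), pos 3: i→k (+2) — repeating every 2. It's a Vigenère-style cipher with numeric key [4,2]: position i shifts by key[i mod 2].
Decoding atmvit: a−4=w, t−2=r, m−4=i, v−2=t, i−4=e, t−2=r.

writer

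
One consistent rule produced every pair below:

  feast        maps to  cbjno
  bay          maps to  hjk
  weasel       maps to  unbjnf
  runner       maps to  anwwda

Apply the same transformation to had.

mjq

The output letters match the input read backwards, each shifted +9: feast reversed is tsaef. Read the word backwards and shift each letter +9.
On had: reverse → dah; then shift: d+9=m, a+9=j, h+9=q.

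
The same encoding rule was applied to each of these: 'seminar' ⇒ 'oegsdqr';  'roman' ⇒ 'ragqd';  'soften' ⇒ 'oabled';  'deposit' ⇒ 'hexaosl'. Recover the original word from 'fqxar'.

vapor

s(18)→o(14) and e(4)→e(4) fit y≡23x+16 (mod 26); the inverse of 23 mod 26 is 17. This is an affine cipher: with a=0,…,z=25, each position x becomes (23x+16) mod 26.
Undoing it on fqxar: f(5)→17·(5−16)≡21=v; q(16)→17·(16−16)≡0=a; x(23)→17·(23−16)≡15=p; a(0)→17·(0−16)≡14=o; r(17)→17·(17−16)≡17=r (all mod 26).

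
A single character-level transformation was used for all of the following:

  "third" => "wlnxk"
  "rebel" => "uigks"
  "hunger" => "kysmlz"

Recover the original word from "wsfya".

toast

In third: t→w is +3, h→l is +4, i→n is +5, r→x is +6 — the shift increases by 1 each position. Each letter shifts forward by (position + 3), i.e. 3, 4, 5, … — the shift grows by one for each successive letter.
Undoing it on wsfya: w−3=t, s−4=o, f−5=a, y−6=s, a−7=t.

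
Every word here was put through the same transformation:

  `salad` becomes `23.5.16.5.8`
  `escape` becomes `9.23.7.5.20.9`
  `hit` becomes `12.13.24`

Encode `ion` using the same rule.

13.19.18

Each letter is replaced by its alphabet position (a=1..z=26) + 4.
On ion: i=9→13, o=15→19, n=14→18.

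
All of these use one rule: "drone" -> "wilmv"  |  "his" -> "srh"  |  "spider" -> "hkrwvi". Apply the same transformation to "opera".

Each pair mirrors across the alphabet (d↔w, r↔i, o↔l): positions sum to 25. Each letter is replaced by its mirror in the alphabet: a↔z, b↔y, c↔x, and so on (the Atbash cipher).
On opera: o↔l, p↔k, e↔v, r↔i, a↔z.

lkviz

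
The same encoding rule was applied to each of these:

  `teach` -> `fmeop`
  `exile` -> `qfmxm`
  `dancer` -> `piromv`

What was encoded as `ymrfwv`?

Shifts by position in teach: pos 0: t→f (+12), pos 1: e→m (+8), pos 2: a→e (+4), pos 3: c→o (+12), pos 4: h→p (+8) — repeating every 3. A repeating key of period 3 is used — shifts +12, +8, +4 over and over.
Reversing it on ymrfwv: y−12=m, m−8=e, r−4=n, f−12=t, w−8=o, v−4=r.

mentor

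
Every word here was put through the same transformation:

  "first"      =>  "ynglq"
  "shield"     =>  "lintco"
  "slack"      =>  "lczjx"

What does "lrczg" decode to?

f(5)→y(24) and i(8)→n(13) fit y≡5x+25 (mod 26); the inverse of 5 mod 26 is 21. This is an affine cipher: with a=0,…,z=25, each position x becomes (5x+25) mod 26.
Decoding lrczg: l(11)→21·(11−25)≡18=s; r(17)→21·(17−25)≡14=o; c(2)→21·(2−25)≡11=l; z(25)→21·(25−25)≡0=a; g(6)→21·(6−25)≡17=r (all mod 26).

solar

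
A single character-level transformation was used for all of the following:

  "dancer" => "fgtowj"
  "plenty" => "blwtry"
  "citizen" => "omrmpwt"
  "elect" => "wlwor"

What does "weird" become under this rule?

d(3)→f(5) and a(0)→g(6) fit y≡17x+6 (mod 26); the inverse of 17 mod 26 is 23. This is an affine cipher: with a=0,…,z=25, each position x becomes (17x+6) mod 26.
Applying it to weird: w(22)→17·22+6≡16=q; e(4)→17·4+6≡22=w; i(8)→17·8+6≡12=m; r(17)→17·17+6≡9=j; d(3)→17·3+6≡5=f (all mod 26).

qwmjf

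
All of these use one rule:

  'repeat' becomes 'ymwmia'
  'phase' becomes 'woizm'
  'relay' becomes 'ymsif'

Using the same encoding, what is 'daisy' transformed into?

The shift depends on letter class: consonant r→y is +7, but vowel e→m is +8. The rule splits by letter class: vowels +8, consonants +7.
On daisy: d(cons)+7=k, a(vowel)+8=i, i(vowel)+8=q, s(cons)+7=z, y(cons)+7=f.

kiqzf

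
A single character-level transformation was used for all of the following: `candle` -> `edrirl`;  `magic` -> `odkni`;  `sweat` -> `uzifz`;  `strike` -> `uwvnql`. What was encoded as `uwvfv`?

strap

In candle: c→e is +2, a→d is +3, n→r is +4, d→i is +5 — the shift increases by 1 each position. The shift increases by 1 at each position, starting from +2: 2, 3, 4, ….
Decoding uwvfv: u−2=s, w−3=t, v−4=r, f−5=a, v−6=p.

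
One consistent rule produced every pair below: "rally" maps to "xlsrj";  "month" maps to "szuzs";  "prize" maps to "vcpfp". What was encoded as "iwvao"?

Shifts by position in rally: pos 0: r→x (+6), pos 1: a→l (+11), pos 2: l→s (+7), pos 3: l→r (+6), pos 4: y→j (+11) — repeating every 3. It's a Vigenère-style cipher with numeric key [6,11,7]: position i shifts by key[i mod 3].
Decoding iwvao: i−6=c, w−11=l, v−7=o, a−6=u, o−11=d.

cloud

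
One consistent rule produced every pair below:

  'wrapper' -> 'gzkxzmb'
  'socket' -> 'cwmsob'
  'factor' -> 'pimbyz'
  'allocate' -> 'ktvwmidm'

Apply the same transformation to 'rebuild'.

The shifts repeat in a cycle of length 2: positions 0,1,… shift by +10, +8, then the pattern repeats.
Applying it to rebuild: r+10=b, e+8=m, b+10=l, u+8=c, i+10=s, l+8=t, d+10=n.

bmlcstn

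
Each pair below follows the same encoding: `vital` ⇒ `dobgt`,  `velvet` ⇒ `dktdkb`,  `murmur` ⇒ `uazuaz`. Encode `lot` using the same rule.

tub

The shift depends on letter class: consonant v→d is +8, but vowel i→o is +6. Two shifts are in play — +6 for a/e/i/o/u, +8 for every other letter.
On lot: l(cons)+8=t, o(vowel)+6=u, t(cons)+8=b.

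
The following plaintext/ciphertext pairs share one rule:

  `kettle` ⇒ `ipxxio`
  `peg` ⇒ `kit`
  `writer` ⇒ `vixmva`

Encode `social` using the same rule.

The output letters match the input read backwards, each shifted +4: kettle reversed is elttek. The word is reversed, then every letter is shifted forward by 4.
Applying it to social: reverse → laicos; then shift: l+4=p, a+4=e, i+4=m, c+4=g, o+4=s, s+4=w.

pemgsw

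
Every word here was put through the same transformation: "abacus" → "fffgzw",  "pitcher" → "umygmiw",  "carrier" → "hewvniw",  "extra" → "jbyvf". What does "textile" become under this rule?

yicxnpj

The shifts repeat in a cycle of length 2: positions 0,1,… shift by +5, +4, then the pattern repeats.
For textile: t+5=y, e+4=i, x+5=c, t+4=x, i+5=n, l+4=p, e+5=j.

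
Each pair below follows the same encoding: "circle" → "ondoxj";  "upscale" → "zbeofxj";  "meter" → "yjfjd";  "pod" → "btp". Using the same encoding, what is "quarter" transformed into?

The shift depends on letter class: consonant c→o is +12, but vowel i→n is +5. The rule splits by letter class: vowels +5, consonants +12.
On quarter: q(cons)+12=c, u(vowel)+5=z, a(vowel)+5=f, r(cons)+12=d, t(cons)+12=f, e(vowel)+5=j, r(cons)+12=d.

czfdfjd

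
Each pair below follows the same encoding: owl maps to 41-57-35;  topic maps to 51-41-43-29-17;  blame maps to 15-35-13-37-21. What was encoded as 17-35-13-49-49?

class

o(#15)→41 and w(#23)→57: differences scale by 2, so n = 2·pos + 11. The formula is n = 2×(alphabet index, a=1) + 11.
Reversing it on 17-35-13-49-49: 17→(17−11)÷2=3=c, 35→(35−11)÷2=12=l, 13→(13−11)÷2=1=a, 49→(49−11)÷2=19=s, 49→(49−11)÷2=19=s.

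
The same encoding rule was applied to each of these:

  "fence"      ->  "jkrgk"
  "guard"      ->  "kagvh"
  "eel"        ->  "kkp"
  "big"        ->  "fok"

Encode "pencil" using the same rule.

tkrgop

The shift depends on letter class: consonant f→j is +4, but vowel e→k is +6. Two shifts are in play — +6 for a/e/i/o/u, +4 for every other letter.
Applying it to pencil: p(cons)+4=t, e(vowel)+6=k, n(cons)+4=r, c(cons)+4=g, i(vowel)+6=o, l(cons)+4=p.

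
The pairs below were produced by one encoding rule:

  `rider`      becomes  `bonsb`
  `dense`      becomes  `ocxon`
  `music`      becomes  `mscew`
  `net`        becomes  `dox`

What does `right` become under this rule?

Read the word backwards and shift each letter +10.
For right: reverse → thgir; then shift: t+10=d, h+10=r, g+10=q, i+10=s, r+10=b.

drqsb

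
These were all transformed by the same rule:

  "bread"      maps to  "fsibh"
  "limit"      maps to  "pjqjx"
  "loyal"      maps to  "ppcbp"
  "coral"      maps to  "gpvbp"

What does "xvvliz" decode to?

turkey

Shifts by position in bread: pos 0: b→f (+4), pos 1: r→s (+1), pos 2: e→i (+4), pos 3: a→b (+1) — repeating every 2. The shifts repeat in a cycle of length 2: positions 0,1,… shift by +4, +1, then the pattern repeats.
Reversing it on xvvliz: x−4=t, v−1=u, v−4=r, l−1=k, i−4=e, z−1=y.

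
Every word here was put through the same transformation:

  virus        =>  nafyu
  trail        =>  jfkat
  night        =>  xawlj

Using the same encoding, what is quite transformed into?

v(21)→n(13) and i(8)→a(0) fit y≡15x+10 (mod 26); the inverse of 15 mod 26 is 7. This is an affine cipher: with a=0,…,z=25, each position x becomes (15x+10) mod 26.
Applying it to quite: q(16)→15·16+10≡16=q; u(20)→15·20+10≡24=y; i(8)→15·8+10≡0=a; t(19)→15·19+10≡9=j; e(4)→15·4+10≡18=s (all mod 26).

qyajs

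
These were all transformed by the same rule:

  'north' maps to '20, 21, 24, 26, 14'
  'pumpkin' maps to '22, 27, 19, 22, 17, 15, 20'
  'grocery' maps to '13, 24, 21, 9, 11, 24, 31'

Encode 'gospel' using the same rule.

13, 21, 25, 22, 11, 18

n is letter #14 and maps to 20: an offset of 6. Each letter is replaced by its alphabet position (a=1..z=26) + 6.
For gospel: g=7→13, o=15→21, s=19→25, p=16→22, e=5→11, l=12→18.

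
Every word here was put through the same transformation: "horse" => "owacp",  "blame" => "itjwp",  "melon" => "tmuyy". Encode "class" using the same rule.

jtjcd

In horse: h→o is +7, o→w is +8, r→a is +9, s→c is +10 — the shift increases by 1 each position. Each letter shifts forward by (position + 7), i.e. 7, 8, 9, … — the shift grows by one for each successive letter.
Applying it to class: c+7=j, l+8=t, a+9=j, s+10=c, s+11=d.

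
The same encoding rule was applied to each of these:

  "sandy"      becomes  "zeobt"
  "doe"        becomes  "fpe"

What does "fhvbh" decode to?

The output letters match the input read backwards, each shifted +1: sandy reversed is ydnas. The word is reversed, then every letter is shifted forward by 1.
Undoing it on fhvbh: shift back: f−1=e, h−1=g, v−1=u, b−1=a, h−1=g → eguag; then reverse → gauge.

gauge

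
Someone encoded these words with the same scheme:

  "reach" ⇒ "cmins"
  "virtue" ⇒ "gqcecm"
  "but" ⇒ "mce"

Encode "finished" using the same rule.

The shift depends on letter class: consonant r→c is +11, but vowel e→m is +8. The rule splits by letter class: vowels +8, consonants +11.
On finished: f(cons)+11=q, i(vowel)+8=q, n(cons)+11=y, i(vowel)+8=q, s(cons)+11=d, h(cons)+11=s, e(vowel)+8=m, d(cons)+11=o.

qqyqdsmo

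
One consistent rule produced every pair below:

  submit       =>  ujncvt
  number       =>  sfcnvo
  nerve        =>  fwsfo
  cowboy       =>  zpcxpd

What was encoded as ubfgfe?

Read the word backwards and shift each letter +1.
Decoding ubfgfe: shift back: u−1=t, b−1=a, f−1=e, g−1=f, f−1=e, e−1=d → taefed; then reverse → defeat.

defeat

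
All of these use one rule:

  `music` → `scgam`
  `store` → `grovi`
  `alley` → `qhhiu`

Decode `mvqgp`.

m(12)→s(18) and u(20)→c(2) fit y≡11x+16 (mod 26); the inverse of 11 mod 26 is 19. Treating letters as 0–25, the rule is x ↦ 11x + 16 (mod 26).
Decoding mvqgp: m(12)→19·(12−16)≡2=c; v(21)→19·(21−16)≡17=r; q(16)→19·(16−16)≡0=a; g(6)→19·(6−16)≡18=s; p(15)→19·(15−16)≡7=h (all mod 26).

crash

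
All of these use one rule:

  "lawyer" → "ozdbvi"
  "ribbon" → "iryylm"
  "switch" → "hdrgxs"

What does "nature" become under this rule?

This is the alphabet-reversal cipher (Atbash): a becomes z, b becomes y, etc.
For nature: n↔m, a↔z, t↔g, u↔f, r↔i, e↔v.

mzgfiv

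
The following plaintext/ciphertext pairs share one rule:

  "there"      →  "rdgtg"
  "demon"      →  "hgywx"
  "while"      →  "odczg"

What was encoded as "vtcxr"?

t(19)→r(17) and h(7)→d(3) fit y≡25x+10 (mod 26); the inverse of 25 mod 26 is 25. This is an affine cipher: with a=0,…,z=25, each position x becomes (25x+10) mod 26.
Decoding vtcxr: v(21)→25·(21−10)≡15=p; t(19)→25·(19−10)≡17=r; c(2)→25·(2−10)≡8=i; x(23)→25·(23−10)≡13=n; r(17)→25·(17−10)≡19=t (all mod 26).

print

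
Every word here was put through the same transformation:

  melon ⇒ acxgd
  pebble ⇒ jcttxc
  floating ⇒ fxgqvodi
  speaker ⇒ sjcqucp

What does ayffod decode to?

muffin

m(12)→a(0) and e(4)→c(2) fit y≡3x+16 (mod 26); the inverse of 3 mod 26 is 9. This is an affine cipher: with a=0,…,z=25, each position x becomes (3x+16) mod 26.
Undoing it on ayffod: a(0)→9·(0−16)≡12=m; y(24)→9·(24−16)≡20=u; f(5)→9·(5−16)≡5=f; f(5)→9·(5−16)≡5=f; o(14)→9·(14−16)≡8=i; d(3)→9·(3−16)≡13=n (all mod 26).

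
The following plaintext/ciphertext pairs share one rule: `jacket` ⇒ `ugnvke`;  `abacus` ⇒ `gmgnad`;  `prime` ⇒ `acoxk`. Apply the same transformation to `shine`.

dsoyk

The shift depends on letter class: consonant j→u is +11, but vowel a→g is +6. Two shifts are in play — +6 for a/e/i/o/u, +11 for every other letter.
Applying it to shine: s(cons)+11=d, h(cons)+11=s, i(vowel)+6=o, n(cons)+11=y, e(vowel)+6=k.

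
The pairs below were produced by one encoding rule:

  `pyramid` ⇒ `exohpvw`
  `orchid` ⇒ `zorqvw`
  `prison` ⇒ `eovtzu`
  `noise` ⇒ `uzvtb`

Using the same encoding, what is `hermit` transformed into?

qbopvy

Each letter's alphabet position (a=0..z=25) is mapped through 5·x+7 mod 26 — an affine cipher.
On hermit: h(7)→5·7+7≡16=q; e(4)→5·4+7≡1=b; r(17)→5·17+7≡14=o; m(12)→5·12+7≡15=p; i(8)→5·8+7≡21=v; t(19)→5·19+7≡24=y (all mod 26).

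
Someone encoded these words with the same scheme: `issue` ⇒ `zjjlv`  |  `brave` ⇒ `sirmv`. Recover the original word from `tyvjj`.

Compare letters: i→z is +17, s→j is +17, s→j is +17 — a constant shift. Every letter moves 17 places later in the alphabet, wrapping around z→a.
Reversing it on tyvjj: t−17=c, y−17=h, v−17=e, j−17=s, j−17=s.

chess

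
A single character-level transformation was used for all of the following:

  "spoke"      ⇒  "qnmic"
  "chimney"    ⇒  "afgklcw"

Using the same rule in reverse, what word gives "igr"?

Every letter moves 24 places later in the alphabet, wrapping around z→a.
Undoing it on igr: i−24=k, g−24=i, r−24=t.

kit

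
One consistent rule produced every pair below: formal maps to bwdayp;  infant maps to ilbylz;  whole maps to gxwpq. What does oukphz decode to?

sculpt

This is an affine cipher: with a=0,…,z=25, each position x becomes (11x+24) mod 26.
Undoing it on oukphz: o(14)→19·(14−24)≡18=s; u(20)→19·(20−24)≡2=c; k(10)→19·(10−24)≡20=u; p(15)→19·(15−24)≡11=l; h(7)→19·(7−24)≡15=p; z(25)→19·(25−24)≡19=t (all mod 26).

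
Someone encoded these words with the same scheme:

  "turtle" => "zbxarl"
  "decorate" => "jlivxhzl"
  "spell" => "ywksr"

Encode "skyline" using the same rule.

yresouk

Shifts by position in turtle: pos 0: t→z (+6), pos 1: u→b (+7), pos 2: r→x (+6), pos 3: t→a (+7) — repeating every 2. The shifts repeat in a cycle of length 2: positions 0,1,… shift by +6, +7, then the pattern repeats.
For skyline: s+6=y, k+7=r, y+6=e, l+7=s, i+6=o, n+7=u, e+6=k.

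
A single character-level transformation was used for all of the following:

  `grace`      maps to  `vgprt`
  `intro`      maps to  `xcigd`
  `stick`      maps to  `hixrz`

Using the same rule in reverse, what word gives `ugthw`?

Every letter moves 15 places later in the alphabet, wrapping around z→a.
Undoing it on ugthw: u−15=f, g−15=r, t−15=e, h−15=s, w−15=h.

fresh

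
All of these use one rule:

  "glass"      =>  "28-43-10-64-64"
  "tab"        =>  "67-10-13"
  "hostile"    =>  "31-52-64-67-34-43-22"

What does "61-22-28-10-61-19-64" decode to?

The formula is n = 3×(alphabet index, a=1) + 7.
Reversing it on 61-22-28-10-61-19-64: 61→(61−7)÷3=18=r, 22→(22−7)÷3=5=e, 28→(28−7)÷3=7=g, 10→(10−7)÷3=1=a, 61→(61−7)÷3=18=r, 19→(19−7)÷3=4=d, 64→(64−7)÷3=19=s.

regards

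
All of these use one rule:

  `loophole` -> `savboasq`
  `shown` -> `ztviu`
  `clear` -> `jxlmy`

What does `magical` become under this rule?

tmnujms

Shifts by position in loophole: pos 0: l→s (+7), pos 1: o→a (+12), pos 2: o→v (+7), pos 3: p→b (+12) — repeating every 2. It's a Vigenère-style cipher with numeric key [7,12]: position i shifts by key[i mod 2].
For magical: m+7=t, a+12=m, g+7=n, i+12=u, c+7=j, a+12=m, l+7=s.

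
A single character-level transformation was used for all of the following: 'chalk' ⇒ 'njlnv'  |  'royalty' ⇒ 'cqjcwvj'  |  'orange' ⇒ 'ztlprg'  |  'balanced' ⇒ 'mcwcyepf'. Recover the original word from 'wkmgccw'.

liberal

Shifts by position in chalk: pos 0: c→n (+11), pos 1: h→j (+2), pos 2: a→l (+11), pos 3: l→n (+2) — repeating every 2. It's a Vigenère-style cipher with numeric key [11,2]: position i shifts by key[i mod 2].
Decoding wkmgccw: w−11=l, k−2=i, m−11=b, g−2=e, c−11=r, c−2=a, w−11=l.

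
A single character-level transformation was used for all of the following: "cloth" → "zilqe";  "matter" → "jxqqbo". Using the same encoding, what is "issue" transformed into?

Compare letters: c→z is +23, l→i is +23, o→l is +23 — a constant shift. Each letter is shifted forward by 23 in the alphabet (a Caesar shift of +23).
For issue: i+23=f, s+23=p, s+23=p, u+23=r, e+23=b.

fpprb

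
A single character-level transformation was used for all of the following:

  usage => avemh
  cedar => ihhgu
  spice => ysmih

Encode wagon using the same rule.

cdkuq

The shifts repeat in a cycle of length 3: positions 0,1,… shift by +6, +3, +4, then the pattern repeats.
For wagon: w+6=c, a+3=d, g+4=k, o+6=u, n+3=q.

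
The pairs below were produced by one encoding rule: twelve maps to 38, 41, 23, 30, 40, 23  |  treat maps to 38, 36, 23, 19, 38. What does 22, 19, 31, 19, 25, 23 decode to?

damage

t is letter #20 and maps to 38: an offset of 18. The number is (letter's place in the alphabet, a=1) + 18.
Reversing it on 22, 19, 31, 19, 25, 23: 22→(22−18)÷1=4=d, 19→(19−18)÷1=1=a, 31→(31−18)÷1=13=m, 19→(19−18)÷1=1=a, 25→(25−18)÷1=7=g, 23→(23−18)÷1=5=e.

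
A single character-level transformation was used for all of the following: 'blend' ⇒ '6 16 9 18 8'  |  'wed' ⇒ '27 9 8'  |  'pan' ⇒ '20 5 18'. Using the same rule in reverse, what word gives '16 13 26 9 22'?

liver

b is letter #2 and maps to 6: an offset of 4. Letters become their 1-based position plus 4 (so a→5, b→6, …).
Reversing it on 16 13 26 9 22: 16→(16−4)÷1=12=l, 13→(13−4)÷1=9=i, 26→(26−4)÷1=22=v, 9→(9−4)÷1=5=e, 22→(22−4)÷1=18=r.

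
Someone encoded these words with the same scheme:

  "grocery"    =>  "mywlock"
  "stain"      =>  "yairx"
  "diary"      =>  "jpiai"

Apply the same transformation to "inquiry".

In grocery: g→m is +6, r→y is +7, o→w is +8, c→l is +9 — the shift increases by 1 each position. Letter i (0-indexed) is shifted by i+6, so successive shifts are 6, 7, 8, ….
On inquiry: i+6=o, n+7=u, q+8=y, u+9=d, i+10=s, r+11=c, y+12=k.

ouydsck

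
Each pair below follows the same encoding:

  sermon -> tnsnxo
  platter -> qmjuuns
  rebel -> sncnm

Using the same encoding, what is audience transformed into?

The shift depends on letter class: consonant s→t is +1, but vowel e→n is +9. The rule splits by letter class: vowels +9, consonants +1.
On audience: a(vowel)+9=j, u(vowel)+9=d, d(cons)+1=e, i(vowel)+9=r, e(vowel)+9=n, n(cons)+1=o, c(cons)+1=d, e(vowel)+9=n.

jdernodn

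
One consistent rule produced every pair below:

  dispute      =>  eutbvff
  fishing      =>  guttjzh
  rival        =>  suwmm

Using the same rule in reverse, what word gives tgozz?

sunny

Shifts by position in dispute: pos 0: d→e (+1), pos 1: i→u (+12), pos 2: s→t (+1), pos 3: p→b (+12) — repeating every 2. A repeating key of period 2 is used — shifts +1, +12 over and over.
Reversing it on tgozz: t−1=s, g−12=u, o−1=n, z−12=n, z−1=y.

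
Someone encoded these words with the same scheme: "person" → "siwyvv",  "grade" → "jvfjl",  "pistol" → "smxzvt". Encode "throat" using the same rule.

In person: p→s is +3, e→i is +4, r→w is +5, s→y is +6 — the shift increases by 1 each position. Letter i (0-indexed) is shifted by i+3, so successive shifts are 3, 4, 5, ….
On throat: t+3=w, h+4=l, r+5=w, o+6=u, a+7=h, t+8=b.

wlwuhb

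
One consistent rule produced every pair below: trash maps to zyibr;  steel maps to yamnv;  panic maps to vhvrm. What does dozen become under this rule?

jvhnx

In trash: t→z is +6, r→y is +7, a→i is +8, s→b is +9 — the shift increases by 1 each position. Each letter shifts forward by (position + 6), i.e. 6, 7, 8, … — the shift grows by one for each successive letter.
On dozen: d+6=j, o+7=v, z+8=h, e+9=n, n+10=x.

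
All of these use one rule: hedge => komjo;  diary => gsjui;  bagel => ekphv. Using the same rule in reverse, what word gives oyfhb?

Shifts by position in hedge: pos 0: h→k (+3), pos 1: e→o (+10), pos 2: d→m (+9), pos 3: g→j (+3), pos 4: e→o (+10) — repeating every 3. The shifts repeat in a cycle of length 3: positions 0,1,… shift by +3, +10, +9, then the pattern repeats.
Undoing it on oyfhb: o−3=l, y−10=o, f−9=w, h−3=e, b−10=r.

lower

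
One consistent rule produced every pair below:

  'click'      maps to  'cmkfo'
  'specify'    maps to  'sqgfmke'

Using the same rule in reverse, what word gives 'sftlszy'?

serious

In click: c→c is +0, l→m is +1, i→k is +2, c→f is +3 — the shift increases by 1 each position. The shift increases by 1 at each position, starting from +0: 0, 1, 2, ….
Decoding sftlszy: s−0=s, f−1=e, t−2=r, l−3=i, s−4=o, z−5=u, y−6=s.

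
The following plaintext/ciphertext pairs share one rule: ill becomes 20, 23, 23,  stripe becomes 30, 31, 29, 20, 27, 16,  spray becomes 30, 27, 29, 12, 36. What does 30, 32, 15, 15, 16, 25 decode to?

Each letter is replaced by its alphabet position (a=1..z=26) + 11.
Reversing it on 30, 32, 15, 15, 16, 25: 30→(30−11)÷1=19=s, 32→(32−11)÷1=21=u, 15→(15−11)÷1=4=d, 15→(15−11)÷1=4=d, 16→(16−11)÷1=5=e, 25→(25−11)÷1=14=n.

sudden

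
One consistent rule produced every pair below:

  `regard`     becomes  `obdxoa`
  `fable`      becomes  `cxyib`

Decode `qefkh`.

think

Compare letters: r→o is +23, e→b is +23, g→d is +23 — a constant shift. This is a Caesar cipher with shift 23.
Decoding qefkh: q−23=t, e−23=h, f−23=i, k−23=n, h−23=k.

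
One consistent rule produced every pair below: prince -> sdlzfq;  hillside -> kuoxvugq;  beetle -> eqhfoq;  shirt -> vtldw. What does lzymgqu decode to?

invader

Shifts by position in prince: pos 0: p→s (+3), pos 1: r→d (+12), pos 2: i→l (+3), pos 3: n→z (+12) — repeating every 2. A repeating key of period 2 is used — shifts +3, +12 over and over.
Reversing it on lzymgqu: l−3=i, z−12=n, y−3=v, m−12=a, g−3=d, q−12=e, u−3=r.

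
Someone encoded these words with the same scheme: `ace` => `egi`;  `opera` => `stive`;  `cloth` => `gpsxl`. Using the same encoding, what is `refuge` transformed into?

vijyki

It's a constant shift of +4 (ROT4).
On refuge: r+4=v, e+4=i, f+4=j, u+4=y, g+4=k, e+4=i.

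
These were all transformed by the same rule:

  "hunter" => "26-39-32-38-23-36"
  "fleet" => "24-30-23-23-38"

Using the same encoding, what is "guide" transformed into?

25-39-27-22-23

h is letter #8 and maps to 26: an offset of 18. Each letter is replaced by its alphabet position (a=1..z=26) + 18.
Applying it to guide: g=7→25, u=21→39, i=9→27, d=4→22, e=5→23.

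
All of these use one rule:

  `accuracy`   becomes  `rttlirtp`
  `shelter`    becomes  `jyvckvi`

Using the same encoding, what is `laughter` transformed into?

crlxykvi

Compare letters: a→r is +17, c→t is +17, c→t is +17 — a constant shift. Every letter moves 17 places later in the alphabet, wrapping around z→a.
Applying it to laughter: l+17=c, a+17=r, u+17=l, g+17=x, h+17=y, t+17=k, e+17=v, r+17=i.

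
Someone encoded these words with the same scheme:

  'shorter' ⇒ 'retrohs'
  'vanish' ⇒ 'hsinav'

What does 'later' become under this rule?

retal

The output letters match the input read backwards: shorter reversed is retrohs. The word is simply reversed.
Applying it to later: reverse → retal.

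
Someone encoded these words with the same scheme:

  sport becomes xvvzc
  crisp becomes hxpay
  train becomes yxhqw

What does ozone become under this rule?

tfvvn

In sport: s→x is +5, p→v is +6, o→v is +7, r→z is +8 — the shift increases by 1 each position. Letter i (0-indexed) is shifted by i+5, so successive shifts are 5, 6, 7, ….
On ozone: o+5=t, z+6=f, o+7=v, n+8=v, e+9=n.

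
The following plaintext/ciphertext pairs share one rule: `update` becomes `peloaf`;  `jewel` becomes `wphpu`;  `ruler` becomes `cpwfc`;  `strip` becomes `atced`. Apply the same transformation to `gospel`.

wpadzr

The output letters match the input read backwards, each shifted +11: update reversed is etadpu. The word is reversed, then every letter is shifted forward by 11.
On gospel: reverse → lepsog; then shift: l+11=w, e+11=p, p+11=a, s+11=d, o+11=z, g+11=r.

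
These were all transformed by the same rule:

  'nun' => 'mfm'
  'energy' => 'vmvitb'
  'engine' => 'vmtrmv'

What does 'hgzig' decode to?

Each pair mirrors across the alphabet (n↔m, u↔f, n↔m): positions sum to 25. Each letter is replaced by its mirror in the alphabet: a↔z, b↔y, c↔x, and so on (the Atbash cipher).
Decoding hgzig: h↔s, g↔t, z↔a, i↔r, g↔t.

start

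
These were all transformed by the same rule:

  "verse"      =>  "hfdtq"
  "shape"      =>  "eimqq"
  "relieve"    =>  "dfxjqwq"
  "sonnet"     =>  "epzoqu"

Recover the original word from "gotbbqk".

unhappy

Shifts by position in verse: pos 0: v→h (+12), pos 1: e→f (+1), pos 2: r→d (+12), pos 3: s→t (+1) — repeating every 2. The shifts repeat in a cycle of length 2: positions 0,1,… shift by +12, +1, then the pattern repeats.
Reversing it on gotbbqk: g−12=u, o−1=n, t−12=h, b−1=a, b−12=p, q−1=p, k−12=y.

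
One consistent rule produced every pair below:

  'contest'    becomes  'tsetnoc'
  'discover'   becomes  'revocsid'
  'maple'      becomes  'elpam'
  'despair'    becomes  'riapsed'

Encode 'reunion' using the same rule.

noinuer

The output letters match the input read backwards: contest reversed is tsetnoc. It's just the letters in reverse order.
For reunion: reverse → noinuer.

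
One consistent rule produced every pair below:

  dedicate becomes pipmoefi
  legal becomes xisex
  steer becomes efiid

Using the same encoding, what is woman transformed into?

The shift depends on letter class: consonant d→p is +12, but vowel e→i is +4. The rule splits by letter class: vowels +4, consonants +12.
On woman: w(cons)+12=i, o(vowel)+4=s, m(cons)+12=y, a(vowel)+4=e, n(cons)+12=z.

isyez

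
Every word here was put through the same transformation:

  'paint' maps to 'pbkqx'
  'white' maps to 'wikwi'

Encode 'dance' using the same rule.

In paint: p→p is +0, a→b is +1, i→k is +2, n→q is +3 — the shift increases by 1 each position. Letter i (0-indexed) is shifted by i+0, so successive shifts are 0, 1, 2, ….
On dance: d+0=d, a+1=b, n+2=p, c+3=f, e+4=i.

dbpfi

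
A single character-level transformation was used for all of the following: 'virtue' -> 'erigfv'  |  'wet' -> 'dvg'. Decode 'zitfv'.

argue

Each letter is replaced by its mirror in the alphabet: a↔z, b↔y, c↔x, and so on (the Atbash cipher).
Undoing it on zitfv: z↔a, i↔r, t↔g, f↔u, v↔e.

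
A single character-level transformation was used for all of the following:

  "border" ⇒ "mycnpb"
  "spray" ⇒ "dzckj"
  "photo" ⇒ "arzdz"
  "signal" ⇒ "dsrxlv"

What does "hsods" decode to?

width

Shifts by position in border: pos 0: b→m (+11), pos 1: o→y (+10), pos 2: r→c (+11), pos 3: d→n (+10) — repeating every 2. A repeating key of period 2 is used — shifts +11, +10 over and over.
Undoing it on hsods: h−11=w, s−10=i, o−11=d, d−10=t, s−11=h.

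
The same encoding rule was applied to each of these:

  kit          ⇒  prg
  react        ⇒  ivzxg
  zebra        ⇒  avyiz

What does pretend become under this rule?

Each pair mirrors across the alphabet (k↔p, i↔r, t↔g): positions sum to 25. Letters are reflected about the middle of the alphabet (position → 25−position): Atbash.
Applying it to pretend: p↔k, r↔i, e↔v, t↔g, e↔v, n↔m, d↔w.

kivgvmw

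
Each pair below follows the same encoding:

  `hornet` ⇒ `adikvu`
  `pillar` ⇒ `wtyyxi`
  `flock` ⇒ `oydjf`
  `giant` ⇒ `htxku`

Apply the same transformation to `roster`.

idbuvi

h(7)→a(0) and o(14)→d(3) fit y≡19x+23 (mod 26); the inverse of 19 mod 26 is 11. Each letter's alphabet position (a=0..z=25) is mapped through 19·x+23 mod 26 — an affine cipher.
Applying it to roster: r(17)→19·17+23≡8=i; o(14)→19·14+23≡3=d; s(18)→19·18+23≡1=b; t(19)→19·19+23≡20=u; e(4)→19·4+23≡21=v; r(17)→19·17+23≡8=i (all mod 26).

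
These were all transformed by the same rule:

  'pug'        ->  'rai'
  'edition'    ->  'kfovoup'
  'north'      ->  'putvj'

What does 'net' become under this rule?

The rule splits by letter class: vowels +6, consonants +2.
For net: n(cons)+2=p, e(vowel)+6=k, t(cons)+2=v.

pkv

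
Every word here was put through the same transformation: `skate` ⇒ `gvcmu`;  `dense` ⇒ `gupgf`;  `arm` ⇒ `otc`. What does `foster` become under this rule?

The output letters match the input read backwards, each shifted +2: skate reversed is etaks. Two steps: reverse the string, then apply a Caesar shift of +2.
For foster: reverse → retsof; then shift: r+2=t, e+2=g, t+2=v, s+2=u, o+2=q, f+2=h.

tgvuqh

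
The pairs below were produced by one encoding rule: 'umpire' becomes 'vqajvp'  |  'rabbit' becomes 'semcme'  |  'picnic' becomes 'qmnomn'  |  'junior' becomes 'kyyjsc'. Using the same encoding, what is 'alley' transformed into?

Shifts by position in umpire: pos 0: u→v (+1), pos 1: m→q (+4), pos 2: p→a (+11), pos 3: i→j (+1), pos 4: r→v (+4), pos 5: e→p (+11) — repeating every 3. The shifts repeat in a cycle of length 3: positions 0,1,… shift by +1, +4, +11, then the pattern repeats.
On alley: a+1=b, l+4=p, l+11=w, e+1=f, y+4=c.

bpwfc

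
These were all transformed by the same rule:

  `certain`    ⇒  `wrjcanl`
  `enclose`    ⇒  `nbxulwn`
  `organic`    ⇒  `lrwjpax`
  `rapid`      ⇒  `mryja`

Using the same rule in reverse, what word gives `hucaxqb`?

shortly

Read the word backwards and shift each letter +9.
Undoing it on hucaxqb: shift back: h−9=y, u−9=l, c−9=t, a−9=r, x−9=o, q−9=h, b−9=s → yltrohs; then reverse → shortly.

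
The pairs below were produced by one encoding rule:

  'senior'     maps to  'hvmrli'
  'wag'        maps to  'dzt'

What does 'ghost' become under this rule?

This is the alphabet-reversal cipher (Atbash): a becomes z, b becomes y, etc.
For ghost: g↔t, h↔s, o↔l, s↔h, t↔g.

tslhg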